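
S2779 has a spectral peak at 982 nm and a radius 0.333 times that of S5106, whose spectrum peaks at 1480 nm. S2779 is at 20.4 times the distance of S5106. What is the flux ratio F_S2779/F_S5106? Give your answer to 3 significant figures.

Wien's law: T_S2779/T_S5106 = λ_S5106/λ_S2779 = 1480/982 = 1.507.
L_S2779/L_S5106 = (R_S2779/R_S5106)²(T_S2779/T_S5106)⁴ = (0.333)²(1.507)⁴ = 0.5721.
F_S2779/F_S5106 = (L_S2779/L_S5106)/(d_S2779/d_S5106)² = 0.5721/(20.4)² = 0.001375.

0.00137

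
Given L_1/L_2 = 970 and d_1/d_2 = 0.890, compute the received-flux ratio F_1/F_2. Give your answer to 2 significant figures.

F = L/(4πd²), so F_1/F_2 = (L_1/L_2) / (d_1/d_2)²
= 970 / (0.890)² = 970 / 0.7921 = 1225.

1.2×10^3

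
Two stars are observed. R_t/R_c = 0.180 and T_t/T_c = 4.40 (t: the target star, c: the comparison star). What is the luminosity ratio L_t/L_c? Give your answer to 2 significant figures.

12

From the Stefan–Boltzmann law, L ∝ R²T⁴, so
L_t/L_c = (R_t/R_c)² (T_t/T_c)⁴ = (0.180)² × (4.40)⁴ = 0.03240 × 374.8 = 12.14.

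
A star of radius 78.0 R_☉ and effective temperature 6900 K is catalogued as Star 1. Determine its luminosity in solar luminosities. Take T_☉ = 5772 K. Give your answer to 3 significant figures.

L/L_☉ = (R/R_☉)² (T/T_☉)⁴ = (78.0)² × (6900/5772)⁴
       = 6084 × (1.195)⁴ = 6084 × 2.042 = 1.242×10^4.

1.24×10^4 solar luminosities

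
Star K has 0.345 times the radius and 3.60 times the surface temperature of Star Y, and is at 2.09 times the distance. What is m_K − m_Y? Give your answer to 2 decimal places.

-1.65

L_K/L_Y = (0.345)²(3.60)⁴ = 19.99.
F_K/F_Y = (L_K/L_Y)/(d_K/d_Y)² = 19.99/4.368 = 4.577.
m_K − m_Y = −2.5 log₁₀(4.577) = -1.65.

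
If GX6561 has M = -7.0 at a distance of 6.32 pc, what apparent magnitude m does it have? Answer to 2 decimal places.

m = M + 5 log₁₀(d/10 pc) = -7.0 + 5 log₁₀(6.32/10)
  = -7.0 + 5 × -0.199 = -7.0 + -1.00 = -8.00.

-8.00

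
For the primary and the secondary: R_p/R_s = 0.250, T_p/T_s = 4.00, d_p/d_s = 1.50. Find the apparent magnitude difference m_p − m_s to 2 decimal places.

-2.13

L_p/L_s = (0.250)²(4.00)⁴ = 16.00.
F_p/F_s = (L_p/L_s)/(d_p/d_s)² = 16.00/2.250 = 7.111.
m_p − m_s = −2.5 log₁₀(7.111) = -2.13.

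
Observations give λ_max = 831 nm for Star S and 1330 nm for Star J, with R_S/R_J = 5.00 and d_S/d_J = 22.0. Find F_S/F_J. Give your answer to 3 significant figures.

0.339

Wien's law: T_S/T_J = λ_J/λ_S = 1330/831 = 1.600.
L_S/L_J = (R_S/R_J)²(T_S/T_J)⁴ = (5.00)²(1.600)⁴ = 164.0.
F_S/F_J = (L_S/L_J)/(d_S/d_J)² = 164.0/(22.0)² = 0.3389.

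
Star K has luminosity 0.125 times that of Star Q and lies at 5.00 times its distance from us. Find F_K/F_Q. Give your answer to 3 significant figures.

0.00500

F = L/(4πd²), so F_K/F_Q = (L_K/L_Q) / (d_K/d_Q)²
= 0.125 / (5.00)² = 0.125 / 25.00 = 0.005000.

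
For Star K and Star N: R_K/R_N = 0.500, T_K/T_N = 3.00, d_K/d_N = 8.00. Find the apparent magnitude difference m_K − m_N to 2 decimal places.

1.25

L_K/L_N = (0.500)²(3.00)⁴ = 20.25.
F_K/F_N = (L_K/L_N)/(d_K/d_N)² = 20.25/64.00 = 0.3164.
m_K − m_N = −2.5 log₁₀(0.3164) = 1.25.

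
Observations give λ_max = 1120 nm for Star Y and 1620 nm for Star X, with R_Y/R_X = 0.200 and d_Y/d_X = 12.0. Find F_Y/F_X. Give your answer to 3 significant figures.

Wien's law: T_Y/T_X = λ_X/λ_Y = 1620/1120 = 1.446.
L_Y/L_X = (R_Y/R_X)²(T_Y/T_X)⁴ = (0.200)²(1.446)⁴ = 0.1751.
F_Y/F_X = (L_Y/L_X)/(d_Y/d_X)² = 0.1751/(12.0)² = 0.001216.

0.00122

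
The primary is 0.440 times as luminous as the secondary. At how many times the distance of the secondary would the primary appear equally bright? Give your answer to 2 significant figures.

Equal flux requires L_p/d_p² = L_s/d_s², so d_p/d_s = √(L_p/L_s)
= √(0.440) = 0.6633.

0.66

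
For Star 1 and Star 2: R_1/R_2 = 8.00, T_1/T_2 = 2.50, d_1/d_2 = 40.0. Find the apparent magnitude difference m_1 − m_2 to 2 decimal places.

L_1/L_2 = (8.00)²(2.50)⁴ = 2500.
F_1/F_2 = (L_1/L_2)/(d_1/d_2)² = 2500/1600 = 1.562.
m_1 − m_2 = −2.5 log₁₀(1.562) = -0.48.

-0.48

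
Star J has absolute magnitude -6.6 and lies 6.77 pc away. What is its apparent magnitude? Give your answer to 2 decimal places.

-7.45

m = M + 5 log₁₀(d/10 pc) = -6.6 + 5 log₁₀(6.77/10)
  = -6.6 + 5 × -0.169 = -6.6 + -0.85 = -7.45.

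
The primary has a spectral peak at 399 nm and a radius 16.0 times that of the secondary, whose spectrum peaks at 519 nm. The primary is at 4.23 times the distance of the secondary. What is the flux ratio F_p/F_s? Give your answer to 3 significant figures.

41.0

Wien's law: T_p/T_s = λ_s/λ_p = 519/399 = 1.301.
L_p/L_s = (R_p/R_s)²(T_p/T_s)⁴ = (16.0)²(1.301)⁴ = 732.9.
F_p/F_s = (L_p/L_s)/(d_p/d_s)² = 732.9/(4.23)² = 40.96.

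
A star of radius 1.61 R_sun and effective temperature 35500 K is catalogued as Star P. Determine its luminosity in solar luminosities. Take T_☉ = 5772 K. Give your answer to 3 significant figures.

3.71×10^3 solar luminosities

L/L_☉ = (R/R_☉)² (T/T_☉)⁴ = (1.61)² × (35500/5772)⁴
       = 2.592 × (6.150)⁴ = 2.592 × 1431 = 3709.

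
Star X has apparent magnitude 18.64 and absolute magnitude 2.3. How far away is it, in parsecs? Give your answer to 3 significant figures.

m − M = 5 log₁₀(d/10 pc)
18.64 − (2.3) = 16.34 = 5 log₁₀(d/10)
d = 10 × 10^(16.34/5) = 10 × 10^3.268 = 1.854×10^4 pc.

1.85×10^4 pc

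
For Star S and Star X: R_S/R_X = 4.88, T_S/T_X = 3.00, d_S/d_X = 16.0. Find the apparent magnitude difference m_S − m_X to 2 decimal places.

L_S/L_X = (4.88)²(3.00)⁴ = 1929.
F_S/F_X = (L_S/L_X)/(d_S/d_X)² = 1929/256.0 = 7.535.
m_S − m_X = −2.5 log₁₀(7.535) = -2.19.

-2.19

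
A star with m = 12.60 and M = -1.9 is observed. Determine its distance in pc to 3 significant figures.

7.94×10^3 pc

m − M = 5 log₁₀(d/10 pc)
12.60 − (-1.9) = 14.50 = 5 log₁₀(d/10)
d = 10 × 10^(14.50/5) = 10 × 10^2.900 = 7943 pc.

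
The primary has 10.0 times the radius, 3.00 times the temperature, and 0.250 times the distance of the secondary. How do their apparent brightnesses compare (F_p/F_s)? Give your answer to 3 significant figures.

L_p/L_s = (R_p/R_s)²(T_p/T_s)⁴ = (10.0)² × (3.00)⁴ = 8100.
F_p/F_s = (L_p/L_s)/(d_p/d_s)² = 8100 / (0.250)² = 1.296×10^5.

1.30×10^5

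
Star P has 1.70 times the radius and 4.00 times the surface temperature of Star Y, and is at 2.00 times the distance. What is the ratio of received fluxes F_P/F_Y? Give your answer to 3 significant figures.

L_P/L_Y = (R_P/R_Y)²(T_P/T_Y)⁴ = (1.70)² × (4.00)⁴ = 739.8.
F_P/F_Y = (L_P/L_Y)/(d_P/d_Y)² = 739.8 / (2.00)² = 185.0.

185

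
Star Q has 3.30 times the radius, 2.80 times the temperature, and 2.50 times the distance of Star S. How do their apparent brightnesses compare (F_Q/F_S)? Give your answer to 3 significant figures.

107

L_Q/L_S = (R_Q/R_S)²(T_Q/T_S)⁴ = (3.30)² × (2.80)⁴ = 669.4.
F_Q/F_S = (L_Q/L_S)/(d_Q/d_S)² = 669.4 / (2.50)² = 107.1.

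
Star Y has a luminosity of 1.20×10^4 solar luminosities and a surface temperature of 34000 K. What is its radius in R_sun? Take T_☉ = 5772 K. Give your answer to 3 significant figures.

3.16 R_sun

R/R_☉ = √(L/L_☉) / (T/T_☉)² = √(1.20×10^4) / (5.891)²
       = 109.5 / 34.70 = 3.157.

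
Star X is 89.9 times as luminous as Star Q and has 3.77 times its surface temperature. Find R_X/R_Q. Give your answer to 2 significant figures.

L ∝ R²T⁴ gives R ∝ √L / T², so
R_X/R_Q = √(89.9) / (3.77)² = 9.482 / 14.21 = 0.6671.

0.67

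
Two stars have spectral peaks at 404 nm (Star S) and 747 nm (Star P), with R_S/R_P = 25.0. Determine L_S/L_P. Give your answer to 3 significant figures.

7.31×10^3

Wien's law gives T ∝ 1/λ_max, so T_S/T_P = λ_P/λ_S = 747/404 = 1.849.
Then L ∝ R²T⁴ gives L_S/L_P = (25.0)² × (1.849)⁴ = 625.0 × 11.69 = 7305.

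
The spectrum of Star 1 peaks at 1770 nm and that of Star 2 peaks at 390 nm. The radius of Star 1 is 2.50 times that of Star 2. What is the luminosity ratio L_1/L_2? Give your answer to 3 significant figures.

Wien's law gives T ∝ 1/λ_max, so T_1/T_2 = λ_2/λ_1 = 390/1770 = 0.2203.
Then L ∝ R²T⁴ gives L_1/L_2 = (2.50)² × (0.2203)⁴ = 6.250 × 0.002357 = 0.01473.

0.0147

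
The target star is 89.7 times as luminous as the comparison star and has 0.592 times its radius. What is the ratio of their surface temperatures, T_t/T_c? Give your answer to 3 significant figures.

L ∝ R²T⁴ gives T ∝ (L/R²)^(1/4), so
T_t/T_c = (89.7 / 0.592²)^(1/4) = (255.9)^(1/4) = 4.000.

4.00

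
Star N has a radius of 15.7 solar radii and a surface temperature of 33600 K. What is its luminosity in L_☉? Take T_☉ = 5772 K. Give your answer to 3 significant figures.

L/L_☉ = (R/R_☉)² (T/T_☉)⁴ = (15.7)² × (33600/5772)⁴
       = 246.5 × (5.821)⁴ = 246.5 × 1148 = 2.830×10^5.

2.83×10^5 L_☉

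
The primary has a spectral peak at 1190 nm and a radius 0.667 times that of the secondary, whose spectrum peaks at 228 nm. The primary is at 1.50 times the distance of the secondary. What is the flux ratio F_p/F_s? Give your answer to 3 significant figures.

Wien's law: T_p/T_s = λ_s/λ_p = 228/1190 = 0.1916.
L_p/L_s = (R_p/R_s)²(T_p/T_s)⁴ = (0.667)²(0.1916)⁴ = 5.995×10^-4.
F_p/F_s = (L_p/L_s)/(d_p/d_s)² = 5.995×10^-4/(1.50)² = 2.665×10^-4.

2.66×10^-4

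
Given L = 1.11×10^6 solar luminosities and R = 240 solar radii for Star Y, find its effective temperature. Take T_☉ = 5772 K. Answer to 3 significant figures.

1.21×10^4 K

T/T_☉ = (L/L_☉)^(1/4) / (R/R_☉)^(1/2)
T = 5772 × (1.11×10^6)^(1/4) / √(240) = 5772 × 32.46 / 15.49 = 1.209×10^4 K.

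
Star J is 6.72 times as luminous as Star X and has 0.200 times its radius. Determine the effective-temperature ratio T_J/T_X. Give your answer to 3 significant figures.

3.60

L ∝ R²T⁴ gives T ∝ (L/R²)^(1/4), so
T_J/T_X = (6.72 / 0.200²)^(1/4) = (168.0)^(1/4) = 3.600.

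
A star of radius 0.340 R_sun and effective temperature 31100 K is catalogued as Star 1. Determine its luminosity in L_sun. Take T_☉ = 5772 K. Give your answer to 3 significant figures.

L/L_☉ = (R/R_☉)² (T/T_☉)⁴ = (0.340)² × (31100/5772)⁴
       = 0.1156 × (5.388)⁴ = 0.1156 × 842.8 = 97.43.

97.4 L_sun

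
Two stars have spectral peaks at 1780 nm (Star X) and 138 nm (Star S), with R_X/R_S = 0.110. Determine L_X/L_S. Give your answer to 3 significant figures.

Wien's law gives T ∝ 1/λ_max, so T_X/T_S = λ_S/λ_X = 138/1780 = 0.07753.
Then L ∝ R²T⁴ gives L_X/L_S = (0.110)² × (0.07753)⁴ = 0.01210 × 3.613×10^-5 = 4.371×10^-7.

4.37×10^-7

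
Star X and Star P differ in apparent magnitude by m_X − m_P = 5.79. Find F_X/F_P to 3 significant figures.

0.00483

F_X/F_P = 10^(−(m_X − m_P)/2.5) = 10^(-5.79/2.5) = 10^-2.316 = 0.004831.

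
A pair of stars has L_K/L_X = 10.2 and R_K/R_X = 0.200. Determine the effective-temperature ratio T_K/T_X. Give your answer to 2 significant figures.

L ∝ R²T⁴ gives T ∝ (L/R²)^(1/4), so
T_K/T_X = (10.2 / 0.200²)^(1/4) = (255.0)^(1/4) = 3.996.

4.0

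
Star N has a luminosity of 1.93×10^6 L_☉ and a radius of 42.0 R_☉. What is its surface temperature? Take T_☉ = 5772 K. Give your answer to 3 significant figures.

3.32×10^4 K

T/T_☉ = (L/L_☉)^(1/4) / (R/R_☉)^(1/2)
T = 5772 × (1.93×10^6)^(1/4) / √(42.0) = 5772 × 37.27 / 6.481 = 3.320×10^4 K.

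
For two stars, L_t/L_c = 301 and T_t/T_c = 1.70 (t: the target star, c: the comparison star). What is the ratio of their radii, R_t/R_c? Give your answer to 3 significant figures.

L ∝ R²T⁴ gives R ∝ √L / T², so
R_t/R_c = √(301) / (1.70)² = 17.35 / 2.890 = 6.003.

6.00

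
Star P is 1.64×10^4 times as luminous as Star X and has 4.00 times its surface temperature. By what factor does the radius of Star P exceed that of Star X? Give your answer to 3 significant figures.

L ∝ R²T⁴ gives R ∝ √L / T², so
R_P/R_X = √(1.64×10^4) / (4.00)² = 128.1 / 16.00 = 8.004.

8.00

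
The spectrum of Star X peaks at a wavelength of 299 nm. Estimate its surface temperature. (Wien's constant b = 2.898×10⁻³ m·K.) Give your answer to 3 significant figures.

T = b/λ_max = 2.898×10⁻³ / (299×10⁻⁹) = 9692 K.

9.69×10^3 K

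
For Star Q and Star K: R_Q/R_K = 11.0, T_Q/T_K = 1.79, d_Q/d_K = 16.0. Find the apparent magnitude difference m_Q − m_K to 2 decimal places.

L_Q/L_K = (11.0)²(1.79)⁴ = 1242.
F_Q/F_K = (L_Q/L_K)/(d_Q/d_K)² = 1242/256.0 = 4.852.
m_Q − m_K = −2.5 log₁₀(4.852) = -1.71.

-1.71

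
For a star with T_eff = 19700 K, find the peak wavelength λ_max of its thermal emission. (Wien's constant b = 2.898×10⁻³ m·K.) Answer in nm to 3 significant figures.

λ_max = b/T = 2.898×10⁻³ / 19700 = 1.47×10^-7 m = 147.1 nm.

147 nm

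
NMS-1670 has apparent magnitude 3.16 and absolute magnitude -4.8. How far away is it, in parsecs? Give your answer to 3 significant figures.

391 pc

m − M = 5 log₁₀(d/10 pc)
3.16 − (-4.8) = 7.96 = 5 log₁₀(d/10)
d = 10 × 10^(7.96/5) = 10 × 10^1.592 = 390.8 pc.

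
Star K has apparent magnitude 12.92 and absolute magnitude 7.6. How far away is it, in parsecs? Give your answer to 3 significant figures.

116 pc

m − M = 5 log₁₀(d/10 pc)
12.92 − (7.6) = 5.32 = 5 log₁₀(d/10)
d = 10 × 10^(5.32/5) = 10 × 10^1.064 = 115.9 pc.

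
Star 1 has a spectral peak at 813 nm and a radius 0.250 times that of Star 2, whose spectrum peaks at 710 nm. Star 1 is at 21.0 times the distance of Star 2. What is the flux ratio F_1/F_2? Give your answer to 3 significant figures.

Wien's law: T_1/T_2 = λ_2/λ_1 = 710/813 = 0.8733.
L_1/L_2 = (R_1/R_2)²(T_1/T_2)⁴ = (0.250)²(0.8733)⁴ = 0.03635.
F_1/F_2 = (L_1/L_2)/(d_1/d_2)² = 0.03635/(21.0)² = 8.244×10^-5.

8.24×10^-5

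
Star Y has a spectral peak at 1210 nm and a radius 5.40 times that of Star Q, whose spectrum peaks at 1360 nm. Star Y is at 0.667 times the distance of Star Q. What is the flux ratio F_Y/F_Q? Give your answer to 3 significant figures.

105

Wien's law: T_Y/T_Q = λ_Q/λ_Y = 1360/1210 = 1.124.
L_Y/L_Q = (R_Y/R_Q)²(T_Y/T_Q)⁴ = (5.40)²(1.124)⁴ = 46.54.
F_Y/F_Q = (L_Y/L_Q)/(d_Y/d_Q)² = 46.54/(0.667)² = 104.6.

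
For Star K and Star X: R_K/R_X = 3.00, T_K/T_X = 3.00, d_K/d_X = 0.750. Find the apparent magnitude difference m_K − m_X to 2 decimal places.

-7.78

L_K/L_X = (3.00)²(3.00)⁴ = 729.0.
F_K/F_X = (L_K/L_X)/(d_K/d_X)² = 729.0/0.5625 = 1296.
m_K − m_X = −2.5 log₁₀(1296) = -7.78.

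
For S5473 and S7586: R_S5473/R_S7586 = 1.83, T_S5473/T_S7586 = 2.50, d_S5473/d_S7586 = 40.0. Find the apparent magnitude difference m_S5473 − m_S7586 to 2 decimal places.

2.72

L_S5473/L_S7586 = (1.83)²(2.50)⁴ = 130.8.
F_S5473/F_S7586 = (L_S5473/L_S7586)/(d_S5473/d_S7586)² = 130.8/1600 = 0.08176.
m_S5473 − m_S7586 = −2.5 log₁₀(0.08176) = 2.72.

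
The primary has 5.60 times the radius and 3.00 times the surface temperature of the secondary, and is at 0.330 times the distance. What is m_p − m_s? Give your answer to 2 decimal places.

-10.92

L_p/L_s = (5.60)²(3.00)⁴ = 2540.
F_p/F_s = (L_p/L_s)/(d_p/d_s)² = 2540/0.1089 = 2.333×10^4.
m_p − m_s = −2.5 log₁₀(2.333×10^4) = -10.92.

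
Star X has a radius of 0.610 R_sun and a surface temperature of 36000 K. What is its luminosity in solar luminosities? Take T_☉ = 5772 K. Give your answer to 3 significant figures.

563 solar luminosities

L/L_☉ = (R/R_☉)² (T/T_☉)⁴ = (0.610)² × (36000/5772)⁴
       = 0.3721 × (6.237)⁴ = 0.3721 × 1513 = 563.1.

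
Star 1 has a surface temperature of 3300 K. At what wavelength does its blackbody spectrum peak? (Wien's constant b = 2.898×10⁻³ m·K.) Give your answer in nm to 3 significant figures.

λ_max = b/T = 2.898×10⁻³ / 3300 = 8.78×10^-7 m = 878.2 nm.

878 nm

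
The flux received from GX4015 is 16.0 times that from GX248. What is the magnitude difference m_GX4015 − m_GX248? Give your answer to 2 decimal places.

m_GX4015 − m_GX248 = −2.5 log₁₀(F_GX4015/F_GX248) = −2.5 log₁₀(16.0) = −2.5 × (1.204) = -3.010.

-3.01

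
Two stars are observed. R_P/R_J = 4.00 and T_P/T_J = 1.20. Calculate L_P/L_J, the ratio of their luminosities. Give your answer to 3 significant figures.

33.2

From the Stefan–Boltzmann law, L ∝ R²T⁴, so
L_P/L_J = (R_P/R_J)² (T_P/T_J)⁴ = (4.00)² × (1.20)⁴ = 16.00 × 2.074 = 33.18.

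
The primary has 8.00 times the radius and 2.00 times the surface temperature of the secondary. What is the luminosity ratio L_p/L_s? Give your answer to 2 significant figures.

From the Stefan–Boltzmann law, L ∝ R²T⁴, so
L_p/L_s = (R_p/R_s)² (T_p/T_s)⁴ = (8.00)² × (2.00)⁴ = 64.00 × 16.00 = 1024.

1.0×10^3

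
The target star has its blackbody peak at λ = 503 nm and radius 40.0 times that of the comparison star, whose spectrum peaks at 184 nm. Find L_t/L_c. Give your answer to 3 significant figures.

28.6

Wien's law gives T ∝ 1/λ_max, so T_t/T_c = λ_c/λ_t = 184/503 = 0.3658.
Then L ∝ R²T⁴ gives L_t/L_c = (40.0)² × (0.3658)⁴ = 1600 × 0.01791 = 28.65.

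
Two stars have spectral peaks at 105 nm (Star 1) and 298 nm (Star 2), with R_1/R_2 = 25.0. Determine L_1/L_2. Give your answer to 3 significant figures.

4.05×10^4

Wien's law gives T ∝ 1/λ_max, so T_1/T_2 = λ_2/λ_1 = 298/105 = 2.838.
Then L ∝ R²T⁴ gives L_1/L_2 = (25.0)² × (2.838)⁴ = 625.0 × 64.88 = 4.055×10^4.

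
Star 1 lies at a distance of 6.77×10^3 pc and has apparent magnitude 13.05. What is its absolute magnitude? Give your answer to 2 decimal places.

M = m − 5 log₁₀(d/10 pc) = 13.05 − 5 log₁₀(6.77×10^3/10)
  = 13.05 − 5 × 2.831 = 13.05 − 14.15 = -1.10.

-1.10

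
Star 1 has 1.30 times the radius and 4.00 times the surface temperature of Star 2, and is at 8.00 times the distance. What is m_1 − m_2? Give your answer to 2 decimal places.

-2.07

L_1/L_2 = (1.30)²(4.00)⁴ = 432.6.
F_1/F_2 = (L_1/L_2)/(d_1/d_2)² = 432.6/64.00 = 6.760.
m_1 − m_2 = −2.5 log₁₀(6.760) = -2.07.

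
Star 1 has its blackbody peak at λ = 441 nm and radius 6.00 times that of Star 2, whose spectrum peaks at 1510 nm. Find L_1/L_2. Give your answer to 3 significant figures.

Wien's law gives T ∝ 1/λ_max, so T_1/T_2 = λ_2/λ_1 = 1510/441 = 3.424.
Then L ∝ R²T⁴ gives L_1/L_2 = (6.00)² × (3.424)⁴ = 36.00 × 137.5 = 4948.

4.95×10^3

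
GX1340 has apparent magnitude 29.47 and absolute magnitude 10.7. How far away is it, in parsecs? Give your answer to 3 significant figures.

m − M = 5 log₁₀(d/10 pc)
29.47 − (10.7) = 18.77 = 5 log₁₀(d/10)
d = 10 × 10^(18.77/5) = 10 × 10^3.754 = 5.675×10^4 pc.

5.68×10^4 pc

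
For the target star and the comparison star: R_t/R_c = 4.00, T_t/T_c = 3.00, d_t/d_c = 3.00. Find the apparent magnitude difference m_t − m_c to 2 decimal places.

L_t/L_c = (4.00)²(3.00)⁴ = 1296.
F_t/F_c = (L_t/L_c)/(d_t/d_c)² = 1296/9.000 = 144.0.
m_t − m_c = −2.5 log₁₀(144.0) = -5.40.

-5.40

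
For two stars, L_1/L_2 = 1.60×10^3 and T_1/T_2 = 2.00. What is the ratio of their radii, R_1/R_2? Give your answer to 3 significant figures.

10.0

L ∝ R²T⁴ gives R ∝ √L / T², so
R_1/R_2 = √(1.60×10^3) / (2.00)² = 40.00 / 4.000 = 10.00.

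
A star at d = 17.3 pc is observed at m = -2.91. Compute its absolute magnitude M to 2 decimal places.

M = m − 5 log₁₀(d/10 pc) = -2.91 − 5 log₁₀(17.3/10)
  = -2.91 − 5 × 0.238 = -2.91 − 1.19 = -4.10.

-4.10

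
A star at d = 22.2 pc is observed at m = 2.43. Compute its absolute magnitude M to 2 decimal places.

M = m − 5 log₁₀(d/10 pc) = 2.43 − 5 log₁₀(22.2/10)
  = 2.43 − 5 × 0.346 = 2.43 − 1.73 = 0.70.

0.70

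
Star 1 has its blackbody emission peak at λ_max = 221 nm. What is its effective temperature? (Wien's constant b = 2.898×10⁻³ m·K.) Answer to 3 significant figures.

1.31×10^4 K

T = b/λ_max = 2.898×10⁻³ / (221×10⁻⁹) = 1.311×10^4 K.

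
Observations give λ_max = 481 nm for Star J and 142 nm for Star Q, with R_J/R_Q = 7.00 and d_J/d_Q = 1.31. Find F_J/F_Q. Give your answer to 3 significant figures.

0.217

Wien's law: T_J/T_Q = λ_Q/λ_J = 142/481 = 0.2952.
L_J/L_Q = (R_J/R_Q)²(T_J/T_Q)⁴ = (7.00)²(0.2952)⁴ = 0.3722.
F_J/F_Q = (L_J/L_Q)/(d_J/d_Q)² = 0.3722/(1.31)² = 0.2169.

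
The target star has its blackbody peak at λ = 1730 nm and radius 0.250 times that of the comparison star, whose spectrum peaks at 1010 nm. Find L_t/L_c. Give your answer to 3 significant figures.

0.00726

Wien's law gives T ∝ 1/λ_max, so T_t/T_c = λ_c/λ_t = 1010/1730 = 0.5838.
Then L ∝ R²T⁴ gives L_t/L_c = (0.250)² × (0.5838)⁴ = 0.06250 × 0.1162 = 0.007261.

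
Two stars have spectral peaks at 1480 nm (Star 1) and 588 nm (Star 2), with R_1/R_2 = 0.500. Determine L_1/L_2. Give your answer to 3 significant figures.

0.00623

Wien's law gives T ∝ 1/λ_max, so T_1/T_2 = λ_2/λ_1 = 588/1480 = 0.3973.
Then L ∝ R²T⁴ gives L_1/L_2 = (0.500)² × (0.3973)⁴ = 0.2500 × 0.02492 = 0.006229.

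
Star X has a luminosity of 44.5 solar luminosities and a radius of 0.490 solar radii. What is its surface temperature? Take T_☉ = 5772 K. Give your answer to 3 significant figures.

2.13×10^4 K

T/T_☉ = (L/L_☉)^(1/4) / (R/R_☉)^(1/2)
T = 5772 × (44.5)^(1/4) / √(0.490) = 5772 × 2.583 / 0.7000 = 2.130×10^4 K.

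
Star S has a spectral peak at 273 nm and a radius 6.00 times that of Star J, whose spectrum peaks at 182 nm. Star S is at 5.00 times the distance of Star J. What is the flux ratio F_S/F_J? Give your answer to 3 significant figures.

0.284

Wien's law: T_S/T_J = λ_J/λ_S = 182/273 = 0.6667.
L_S/L_J = (R_S/R_J)²(T_S/T_J)⁴ = (6.00)²(0.6667)⁴ = 7.111.
F_S/F_J = (L_S/L_J)/(d_S/d_J)² = 7.111/(5.00)² = 0.2844.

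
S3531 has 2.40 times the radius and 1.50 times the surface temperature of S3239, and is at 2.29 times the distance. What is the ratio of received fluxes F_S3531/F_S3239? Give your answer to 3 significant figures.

5.56

L_S3531/L_S3239 = (R_S3531/R_S3239)²(T_S3531/T_S3239)⁴ = (2.40)² × (1.50)⁴ = 29.16.
F_S3531/F_S3239 = (L_S3531/L_S3239)/(d_S3531/d_S3239)² = 29.16 / (2.29)² = 5.561.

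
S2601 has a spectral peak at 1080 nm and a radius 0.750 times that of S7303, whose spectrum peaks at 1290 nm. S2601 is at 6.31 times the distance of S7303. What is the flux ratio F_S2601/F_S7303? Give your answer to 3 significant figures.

0.0288

Wien's law: T_S2601/T_S7303 = λ_S7303/λ_S2601 = 1290/1080 = 1.194.
L_S2601/L_S7303 = (R_S2601/R_S7303)²(T_S2601/T_S7303)⁴ = (0.750)²(1.194)⁴ = 1.145.
F_S2601/F_S7303 = (L_S2601/L_S7303)/(d_S2601/d_S7303)² = 1.145/(6.31)² = 0.02876.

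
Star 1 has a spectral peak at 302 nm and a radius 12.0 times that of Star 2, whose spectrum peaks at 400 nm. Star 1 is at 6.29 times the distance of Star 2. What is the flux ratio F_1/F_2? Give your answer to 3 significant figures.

Wien's law: T_1/T_2 = λ_2/λ_1 = 400/302 = 1.325.
L_1/L_2 = (R_1/R_2)²(T_1/T_2)⁴ = (12.0)²(1.325)⁴ = 443.2.
F_1/F_2 = (L_1/L_2)/(d_1/d_2)² = 443.2/(6.29)² = 11.20.

11.2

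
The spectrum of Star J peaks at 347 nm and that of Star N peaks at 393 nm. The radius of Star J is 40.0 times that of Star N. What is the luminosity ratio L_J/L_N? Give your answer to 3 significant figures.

2.63×10^3

Wien's law gives T ∝ 1/λ_max, so T_J/T_N = λ_N/λ_J = 393/347 = 1.133.
Then L ∝ R²T⁴ gives L_J/L_N = (40.0)² × (1.133)⁴ = 1600 × 1.645 = 2633.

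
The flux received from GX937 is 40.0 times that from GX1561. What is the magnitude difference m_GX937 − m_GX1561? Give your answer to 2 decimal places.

m_GX937 − m_GX1561 = −2.5 log₁₀(F_GX937/F_GX1561) = −2.5 log₁₀(40.0) = −2.5 × (1.602) = -4.005.

-4.01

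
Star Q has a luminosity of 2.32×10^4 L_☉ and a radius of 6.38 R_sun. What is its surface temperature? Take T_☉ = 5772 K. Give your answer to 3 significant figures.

2.82×10^4 K

T/T_☉ = (L/L_☉)^(1/4) / (R/R_☉)^(1/2)
T = 5772 × (2.32×10^4)^(1/4) / √(6.38) = 5772 × 12.34 / 2.526 = 2.820×10^4 K.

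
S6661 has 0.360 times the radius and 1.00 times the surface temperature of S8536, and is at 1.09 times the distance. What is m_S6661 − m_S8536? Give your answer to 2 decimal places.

2.41

L_S6661/L_S8536 = (0.360)²(1.00)⁴ = 0.1296.
F_S6661/F_S8536 = (L_S6661/L_S8536)/(d_S6661/d_S8536)² = 0.1296/1.188 = 0.1091.
m_S6661 − m_S8536 = −2.5 log₁₀(0.1091) = 2.41.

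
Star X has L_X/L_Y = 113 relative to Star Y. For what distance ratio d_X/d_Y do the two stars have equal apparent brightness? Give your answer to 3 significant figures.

10.6

Equal flux requires L_X/d_X² = L_Y/d_Y², so d_X/d_Y = √(L_X/L_Y)
= √(113) = 10.63.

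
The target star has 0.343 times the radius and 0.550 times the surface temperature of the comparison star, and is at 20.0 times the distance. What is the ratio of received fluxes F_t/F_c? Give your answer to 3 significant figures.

2.69×10^-5

L_t/L_c = (R_t/R_c)²(T_t/T_c)⁴ = (0.343)² × (0.550)⁴ = 0.01077.
F_t/F_c = (L_t/L_c)/(d_t/d_c)² = 0.01077 / (20.0)² = 2.691×10^-5.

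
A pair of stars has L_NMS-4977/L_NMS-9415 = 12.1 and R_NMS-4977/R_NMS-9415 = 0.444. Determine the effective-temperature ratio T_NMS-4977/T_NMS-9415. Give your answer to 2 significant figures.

L ∝ R²T⁴ gives T ∝ (L/R²)^(1/4), so
T_NMS-4977/T_NMS-9415 = (12.1 / 0.444²)^(1/4) = (61.38)^(1/4) = 2.799.

2.8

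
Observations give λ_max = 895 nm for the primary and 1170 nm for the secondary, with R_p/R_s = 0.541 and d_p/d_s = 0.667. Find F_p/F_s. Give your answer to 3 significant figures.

Wien's law: T_p/T_s = λ_s/λ_p = 1170/895 = 1.307.
L_p/L_s = (R_p/R_s)²(T_p/T_s)⁴ = (0.541)²(1.307)⁴ = 0.8548.
F_p/F_s = (L_p/L_s)/(d_p/d_s)² = 0.8548/(0.667)² = 1.921.

1.92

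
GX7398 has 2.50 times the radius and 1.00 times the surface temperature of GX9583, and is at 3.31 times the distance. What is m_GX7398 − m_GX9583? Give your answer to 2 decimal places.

L_GX7398/L_GX9583 = (2.50)²(1.00)⁴ = 6.250.
F_GX7398/F_GX9583 = (L_GX7398/L_GX9583)/(d_GX7398/d_GX9583)² = 6.250/10.96 = 0.5705.
m_GX7398 − m_GX9583 = −2.5 log₁₀(0.5705) = 0.61.

0.61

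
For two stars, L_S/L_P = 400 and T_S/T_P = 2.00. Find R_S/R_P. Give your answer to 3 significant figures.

5.00

L ∝ R²T⁴ gives R ∝ √L / T², so
R_S/R_P = √(400) / (2.00)² = 20.00 / 4.000 = 5.000.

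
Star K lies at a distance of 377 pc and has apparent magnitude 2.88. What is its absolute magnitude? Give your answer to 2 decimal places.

-5.00

M = m − 5 log₁₀(d/10 pc) = 2.88 − 5 log₁₀(377/10)
  = 2.88 − 5 × 1.576 = 2.88 − 7.88 = -5.00.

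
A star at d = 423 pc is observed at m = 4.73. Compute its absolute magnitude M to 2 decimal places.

M = m − 5 log₁₀(d/10 pc) = 4.73 − 5 log₁₀(423/10)
  = 4.73 − 5 × 1.626 = 4.73 − 8.13 = -3.40.

-3.40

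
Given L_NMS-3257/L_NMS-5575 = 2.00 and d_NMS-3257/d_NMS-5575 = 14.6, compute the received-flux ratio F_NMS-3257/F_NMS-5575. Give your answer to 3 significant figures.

0.00938

F = L/(4πd²), so F_NMS-3257/F_NMS-5575 = (L_NMS-3257/L_NMS-5575) / (d_NMS-3257/d_NMS-5575)²
= 2.00 / (14.6)² = 2.00 / 213.2 = 0.009383.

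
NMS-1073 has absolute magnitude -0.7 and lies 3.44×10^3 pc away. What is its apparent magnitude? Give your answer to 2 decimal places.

m = M + 5 log₁₀(d/10 pc) = -0.7 + 5 log₁₀(3.44×10^3/10)
  = -0.7 + 5 × 2.537 = -0.7 + 12.68 = 11.98.

11.98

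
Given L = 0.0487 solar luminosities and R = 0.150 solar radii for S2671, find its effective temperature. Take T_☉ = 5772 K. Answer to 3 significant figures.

7.00×10^3 K

T/T_☉ = (L/L_☉)^(1/4) / (R/R_☉)^(1/2)
T = 5772 × (0.0487)^(1/4) / √(0.150) = 5772 × 0.4698 / 0.3873 = 7001 K.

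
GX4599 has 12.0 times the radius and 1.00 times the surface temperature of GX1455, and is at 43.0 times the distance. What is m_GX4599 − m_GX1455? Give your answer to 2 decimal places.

2.77

L_GX4599/L_GX1455 = (12.0)²(1.00)⁴ = 144.0.
F_GX4599/F_GX1455 = (L_GX4599/L_GX1455)/(d_GX4599/d_GX1455)² = 144.0/1849 = 0.07788.
m_GX4599 − m_GX1455 = −2.5 log₁₀(0.07788) = 2.77.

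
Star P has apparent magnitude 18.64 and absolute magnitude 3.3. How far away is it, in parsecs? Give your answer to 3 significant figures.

m − M = 5 log₁₀(d/10 pc)
18.64 − (3.3) = 15.34 = 5 log₁₀(d/10)
d = 10 × 10^(15.34/5) = 10 × 10^3.068 = 1.169×10^4 pc.

1.17×10^4 pc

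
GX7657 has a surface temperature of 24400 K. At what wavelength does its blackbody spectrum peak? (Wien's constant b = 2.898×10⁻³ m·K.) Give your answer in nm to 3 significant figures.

λ_max = b/T = 2.898×10⁻³ / 24400 = 1.19×10^-7 m = 118.8 nm.

119 nm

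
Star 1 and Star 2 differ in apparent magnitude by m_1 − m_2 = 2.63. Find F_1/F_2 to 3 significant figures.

0.0887

F_1/F_2 = 10^(−(m_1 − m_2)/2.5) = 10^(-2.63/2.5) = 10^-1.052 = 0.08872.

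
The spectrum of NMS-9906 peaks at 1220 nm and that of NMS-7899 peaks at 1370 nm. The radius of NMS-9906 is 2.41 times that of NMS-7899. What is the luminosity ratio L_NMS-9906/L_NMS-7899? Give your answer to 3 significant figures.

9.24

Wien's law gives T ∝ 1/λ_max, so T_NMS-9906/T_NMS-7899 = λ_NMS-7899/λ_NMS-9906 = 1370/1220 = 1.123.
Then L ∝ R²T⁴ gives L_NMS-9906/L_NMS-7899 = (2.41)² × (1.123)⁴ = 5.808 × 1.590 = 9.236.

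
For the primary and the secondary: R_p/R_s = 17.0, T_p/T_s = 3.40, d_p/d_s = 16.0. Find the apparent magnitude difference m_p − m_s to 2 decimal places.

-5.45

L_p/L_s = (17.0)²(3.40)⁴ = 3.862×10^4.
F_p/F_s = (L_p/L_s)/(d_p/d_s)² = 3.862×10^4/256.0 = 150.9.
m_p − m_s = −2.5 log₁₀(150.9) = -5.45.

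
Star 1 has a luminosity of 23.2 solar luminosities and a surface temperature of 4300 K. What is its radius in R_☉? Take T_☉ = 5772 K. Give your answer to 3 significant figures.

R/R_☉ = √(L/L_☉) / (T/T_☉)² = √(23.2) / (0.7450)²
       = 4.817 / 0.5550 = 8.679.

8.68 R_☉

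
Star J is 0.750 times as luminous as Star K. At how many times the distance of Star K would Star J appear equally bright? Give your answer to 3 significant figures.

0.866

Equal flux requires L_J/d_J² = L_K/d_K², so d_J/d_K = √(L_J/L_K)
= √(0.750) = 0.8660.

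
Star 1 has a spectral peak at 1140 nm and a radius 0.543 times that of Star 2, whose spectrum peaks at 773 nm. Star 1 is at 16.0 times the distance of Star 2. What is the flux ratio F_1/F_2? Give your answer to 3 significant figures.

Wien's law: T_1/T_2 = λ_2/λ_1 = 773/1140 = 0.6781.
L_1/L_2 = (R_1/R_2)²(T_1/T_2)⁴ = (0.543)²(0.6781)⁴ = 0.06233.
F_1/F_2 = (L_1/L_2)/(d_1/d_2)² = 0.06233/(16.0)² = 2.435×10^-4.

2.43×10^-4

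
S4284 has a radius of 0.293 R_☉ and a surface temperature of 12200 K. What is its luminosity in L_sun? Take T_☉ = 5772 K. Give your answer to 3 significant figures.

L/L_☉ = (R/R_☉)² (T/T_☉)⁴ = (0.293)² × (12200/5772)⁴
       = 0.08585 × (2.114)⁴ = 0.08585 × 19.96 = 1.713.

1.71 L_sun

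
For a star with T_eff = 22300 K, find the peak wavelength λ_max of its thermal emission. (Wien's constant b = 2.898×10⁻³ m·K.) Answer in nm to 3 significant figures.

130 nm

λ_max = b/T = 2.898×10⁻³ / 22300 = 1.30×10^-7 m = 130.0 nm.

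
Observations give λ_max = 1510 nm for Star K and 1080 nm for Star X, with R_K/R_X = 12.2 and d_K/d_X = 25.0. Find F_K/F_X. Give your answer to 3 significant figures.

0.0623

Wien's law: T_K/T_X = λ_X/λ_K = 1080/1510 = 0.7152.
L_K/L_X = (R_K/R_X)²(T_K/T_X)⁴ = (12.2)²(0.7152)⁴ = 38.95.
F_K/F_X = (L_K/L_X)/(d_K/d_X)² = 38.95/(25.0)² = 0.06232.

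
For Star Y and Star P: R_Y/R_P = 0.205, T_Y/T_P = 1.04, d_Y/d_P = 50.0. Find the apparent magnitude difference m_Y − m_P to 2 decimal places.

11.77

L_Y/L_P = (0.205)²(1.04)⁴ = 0.04916.
F_Y/F_P = (L_Y/L_P)/(d_Y/d_P)² = 0.04916/2500 = 1.967×10^-5.
m_Y − m_P = −2.5 log₁₀(1.967×10^-5) = 11.77.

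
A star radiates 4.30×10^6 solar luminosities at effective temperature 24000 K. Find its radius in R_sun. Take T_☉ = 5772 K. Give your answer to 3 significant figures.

R/R_☉ = √(L/L_☉) / (T/T_☉)² = √(4.30×10^6) / (4.158)²
       = 2074 / 17.29 = 119.9.

120 R_sun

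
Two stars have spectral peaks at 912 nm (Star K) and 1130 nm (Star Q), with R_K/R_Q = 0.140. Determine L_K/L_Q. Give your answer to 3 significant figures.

0.0462

Wien's law gives T ∝ 1/λ_max, so T_K/T_Q = λ_Q/λ_K = 1130/912 = 1.239.
Then L ∝ R²T⁴ gives L_K/L_Q = (0.140)² × (1.239)⁴ = 0.01960 × 2.357 = 0.04619.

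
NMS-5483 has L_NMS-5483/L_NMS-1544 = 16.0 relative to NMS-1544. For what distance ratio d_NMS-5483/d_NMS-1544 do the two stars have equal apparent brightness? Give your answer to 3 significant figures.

4.00

Equal flux requires L_NMS-5483/d_NMS-5483² = L_NMS-1544/d_NMS-1544², so d_NMS-5483/d_NMS-1544 = √(L_NMS-5483/L_NMS-1544)
= √(16.0) = 4.000.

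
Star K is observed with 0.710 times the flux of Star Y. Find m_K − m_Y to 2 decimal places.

0.37

m_K − m_Y = −2.5 log₁₀(F_K/F_Y) = −2.5 log₁₀(0.710) = −2.5 × (-0.149) = 0.372.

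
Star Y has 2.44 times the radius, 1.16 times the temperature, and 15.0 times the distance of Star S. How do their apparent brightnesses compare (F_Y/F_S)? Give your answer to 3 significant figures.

L_Y/L_S = (R_Y/R_S)²(T_Y/T_S)⁴ = (2.44)² × (1.16)⁴ = 10.78.
F_Y/F_S = (L_Y/L_S)/(d_Y/d_S)² = 10.78 / (15.0)² = 0.04791.

0.0479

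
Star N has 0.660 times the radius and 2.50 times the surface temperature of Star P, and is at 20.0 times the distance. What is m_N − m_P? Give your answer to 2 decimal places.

3.43

L_N/L_P = (0.660)²(2.50)⁴ = 17.02.
F_N/F_P = (L_N/L_P)/(d_N/d_P)² = 17.02/400.0 = 0.04254.
m_N − m_P = −2.5 log₁₀(0.04254) = 3.43.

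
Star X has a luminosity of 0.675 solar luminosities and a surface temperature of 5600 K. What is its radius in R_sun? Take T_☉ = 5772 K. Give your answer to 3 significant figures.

R/R_☉ = √(L/L_☉) / (T/T_☉)² = √(0.675) / (0.9702)²
       = 0.8216 / 0.9413 = 0.8728.

0.873 R_sun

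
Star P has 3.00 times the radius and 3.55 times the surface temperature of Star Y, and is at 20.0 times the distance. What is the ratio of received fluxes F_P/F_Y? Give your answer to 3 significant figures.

L_P/L_Y = (R_P/R_Y)²(T_P/T_Y)⁴ = (3.00)² × (3.55)⁴ = 1429.
F_P/F_Y = (L_P/L_Y)/(d_P/d_Y)² = 1429 / (20.0)² = 3.574.

3.57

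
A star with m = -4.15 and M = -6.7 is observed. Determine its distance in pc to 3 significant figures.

32.4 pc

m − M = 5 log₁₀(d/10 pc)
-4.15 − (-6.7) = 2.55 = 5 log₁₀(d/10)
d = 10 × 10^(2.55/5) = 10 × 10^0.510 = 32.36 pc.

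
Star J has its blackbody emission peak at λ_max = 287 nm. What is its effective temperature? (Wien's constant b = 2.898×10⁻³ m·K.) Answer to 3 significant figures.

1.01×10^4 K

T = b/λ_max = 2.898×10⁻³ / (287×10⁻⁹) = 1.010×10^4 K.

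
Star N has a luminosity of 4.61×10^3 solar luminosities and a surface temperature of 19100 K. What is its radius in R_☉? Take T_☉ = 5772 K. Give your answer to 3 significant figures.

6.20 R_☉

R/R_☉ = √(L/L_☉) / (T/T_☉)² = √(4.61×10^3) / (3.309)²
       = 67.90 / 10.95 = 6.201.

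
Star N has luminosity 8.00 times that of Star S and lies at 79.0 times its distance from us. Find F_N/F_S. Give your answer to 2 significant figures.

F = L/(4πd²), so F_N/F_S = (L_N/L_S) / (d_N/d_S)²
= 8.00 / (79.0)² = 8.00 / 6241 = 0.001282.

0.0013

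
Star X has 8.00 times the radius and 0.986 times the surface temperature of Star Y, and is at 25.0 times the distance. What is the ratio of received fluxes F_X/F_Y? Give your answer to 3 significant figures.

L_X/L_Y = (R_X/R_Y)²(T_X/T_Y)⁴ = (8.00)² × (0.986)⁴ = 60.49.
F_X/F_Y = (L_X/L_Y)/(d_X/d_Y)² = 60.49 / (25.0)² = 0.09678.

0.0968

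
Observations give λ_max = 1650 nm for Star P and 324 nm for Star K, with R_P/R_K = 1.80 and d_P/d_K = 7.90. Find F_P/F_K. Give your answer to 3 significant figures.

7.72×10^-5

Wien's law: T_P/T_K = λ_K/λ_P = 324/1650 = 0.1964.
L_P/L_K = (R_P/R_K)²(T_P/T_K)⁴ = (1.80)²(0.1964)⁴ = 0.004817.
F_P/F_K = (L_P/L_K)/(d_P/d_K)² = 0.004817/(7.90)² = 7.719×10^-5.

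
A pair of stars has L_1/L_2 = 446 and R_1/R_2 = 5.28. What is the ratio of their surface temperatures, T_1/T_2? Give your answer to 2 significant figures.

2.0

L ∝ R²T⁴ gives T ∝ (L/R²)^(1/4), so
T_1/T_2 = (446 / 5.28²)^(1/4) = (16.00)^(1/4) = 2.000.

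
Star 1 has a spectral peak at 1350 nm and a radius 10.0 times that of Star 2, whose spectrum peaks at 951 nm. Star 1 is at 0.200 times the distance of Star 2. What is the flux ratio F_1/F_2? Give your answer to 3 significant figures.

616

Wien's law: T_1/T_2 = λ_2/λ_1 = 951/1350 = 0.7044.
L_1/L_2 = (R_1/R_2)²(T_1/T_2)⁴ = (10.0)²(0.7044)⁴ = 24.63.
F_1/F_2 = (L_1/L_2)/(d_1/d_2)² = 24.63/(0.200)² = 615.6.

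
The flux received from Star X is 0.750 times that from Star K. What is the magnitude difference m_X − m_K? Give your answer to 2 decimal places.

m_X − m_K = −2.5 log₁₀(F_X/F_K) = −2.5 log₁₀(0.750) = −2.5 × (-0.125) = 0.312.

0.31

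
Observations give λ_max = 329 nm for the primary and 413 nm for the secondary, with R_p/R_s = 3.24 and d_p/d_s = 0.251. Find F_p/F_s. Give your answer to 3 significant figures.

Wien's law: T_p/T_s = λ_s/λ_p = 413/329 = 1.255.
L_p/L_s = (R_p/R_s)²(T_p/T_s)⁴ = (3.24)²(1.255)⁴ = 26.07.
F_p/F_s = (L_p/L_s)/(d_p/d_s)² = 26.07/(0.251)² = 413.8.

414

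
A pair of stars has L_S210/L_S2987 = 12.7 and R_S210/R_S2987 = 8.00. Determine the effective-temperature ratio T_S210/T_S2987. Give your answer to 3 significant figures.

0.667

L ∝ R²T⁴ gives T ∝ (L/R²)^(1/4), so
T_S210/T_S2987 = (12.7 / 8.00²)^(1/4) = (0.1984)^(1/4) = 0.6674.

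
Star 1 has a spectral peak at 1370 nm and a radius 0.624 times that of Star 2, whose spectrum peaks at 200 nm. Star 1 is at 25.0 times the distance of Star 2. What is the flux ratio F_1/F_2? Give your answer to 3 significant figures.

Wien's law: T_1/T_2 = λ_2/λ_1 = 200/1370 = 0.1460.
L_1/L_2 = (R_1/R_2)²(T_1/T_2)⁴ = (0.624)²(0.1460)⁴ = 1.769×10^-4.
F_1/F_2 = (L_1/L_2)/(d_1/d_2)² = 1.769×10^-4/(25.0)² = 2.830×10^-7.

2.83×10^-7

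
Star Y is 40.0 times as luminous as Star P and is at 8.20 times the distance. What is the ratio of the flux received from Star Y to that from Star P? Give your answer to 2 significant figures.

F = L/(4πd²), so F_Y/F_P = (L_Y/L_P) / (d_Y/d_P)²
= 40.0 / (8.20)² = 40.0 / 67.24 = 0.5949.

0.59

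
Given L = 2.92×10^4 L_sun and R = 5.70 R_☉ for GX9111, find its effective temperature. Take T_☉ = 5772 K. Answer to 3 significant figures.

3.16×10^4 K

T/T_☉ = (L/L_☉)^(1/4) / (R/R_☉)^(1/2)
T = 5772 × (2.92×10^4)^(1/4) / √(5.70) = 5772 × 13.07 / 2.387 = 3.160×10^4 K.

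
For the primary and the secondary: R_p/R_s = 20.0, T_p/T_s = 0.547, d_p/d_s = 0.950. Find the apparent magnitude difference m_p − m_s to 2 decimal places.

L_p/L_s = (20.0)²(0.547)⁴ = 35.81.
F_p/F_s = (L_p/L_s)/(d_p/d_s)² = 35.81/0.9025 = 39.68.
m_p − m_s = −2.5 log₁₀(39.68) = -4.00.

-4.00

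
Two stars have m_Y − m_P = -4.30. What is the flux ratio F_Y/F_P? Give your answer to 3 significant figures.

52.5

F_Y/F_P = 10^(−(m_Y − m_P)/2.5) = 10^(4.30/2.5) = 10^1.720 = 52.48.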